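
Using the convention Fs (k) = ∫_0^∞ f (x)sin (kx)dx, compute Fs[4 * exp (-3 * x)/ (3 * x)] 4 * atan (k/3)/3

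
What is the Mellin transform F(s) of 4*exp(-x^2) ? 2*gamma(s/2) 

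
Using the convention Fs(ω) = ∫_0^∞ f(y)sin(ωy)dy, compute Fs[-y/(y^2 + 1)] -pi*exp(-ω)/2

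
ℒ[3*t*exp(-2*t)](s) 3/(s + 2)^2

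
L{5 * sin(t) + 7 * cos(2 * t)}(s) 7 * s/(s^2 + 4) + 5/(s^2 + 1)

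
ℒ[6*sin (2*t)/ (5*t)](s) 6*atan (2/s)/5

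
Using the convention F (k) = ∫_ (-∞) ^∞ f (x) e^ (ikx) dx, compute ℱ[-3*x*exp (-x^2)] -3*I*sqrt (pi)*k*exp (-k^2/4) /2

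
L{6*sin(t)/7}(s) 6/(7*(s^2 + 1))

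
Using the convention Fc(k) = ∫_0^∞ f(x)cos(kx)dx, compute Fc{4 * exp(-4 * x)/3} 16/(3 * (k^2+16))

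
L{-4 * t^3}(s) -24/s^4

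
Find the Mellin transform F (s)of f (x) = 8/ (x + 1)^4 4 * gamma (s) * gamma (4 - s)/3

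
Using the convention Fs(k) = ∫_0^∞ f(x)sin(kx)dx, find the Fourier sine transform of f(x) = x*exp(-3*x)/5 6*k/(5*(k^2+9)^2)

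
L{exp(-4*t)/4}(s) 1/(4*(s + 4))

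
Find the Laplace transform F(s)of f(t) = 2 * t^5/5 48/s^6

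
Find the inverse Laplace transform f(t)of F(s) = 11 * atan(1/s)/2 11 * sin(t)/(2 * t)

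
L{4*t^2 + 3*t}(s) 3/s^2 + 8/s^3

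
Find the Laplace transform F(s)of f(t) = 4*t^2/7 8/(7*s^3)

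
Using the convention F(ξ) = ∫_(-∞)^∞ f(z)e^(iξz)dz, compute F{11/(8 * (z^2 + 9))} 11 * pi * exp(-3 * Abs(ξ))/24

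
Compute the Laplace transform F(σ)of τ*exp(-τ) (σ + 1)^(-2)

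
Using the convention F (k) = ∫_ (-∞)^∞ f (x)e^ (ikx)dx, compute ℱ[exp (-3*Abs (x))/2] 3/ (k^2 + 9)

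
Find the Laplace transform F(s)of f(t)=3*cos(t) 3*s/(s^2 + 1)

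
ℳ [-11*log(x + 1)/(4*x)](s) 11*pi*csc(pi*s)/(4*(s - 1))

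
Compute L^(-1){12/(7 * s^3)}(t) 6 * t^2/7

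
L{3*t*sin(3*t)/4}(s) 9*s/(2*(s^2 + 9)^2)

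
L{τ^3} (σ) 6/σ^4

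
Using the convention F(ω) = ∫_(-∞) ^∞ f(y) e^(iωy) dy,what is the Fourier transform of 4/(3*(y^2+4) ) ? 2*pi*exp(-2*Abs(ω) ) /3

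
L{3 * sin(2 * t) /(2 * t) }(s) 3 * atan(2/s) /2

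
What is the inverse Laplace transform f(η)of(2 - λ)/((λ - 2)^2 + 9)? -exp(2*η)*cos(3*η)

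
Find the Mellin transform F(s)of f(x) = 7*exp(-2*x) 7*gamma(s)/2^s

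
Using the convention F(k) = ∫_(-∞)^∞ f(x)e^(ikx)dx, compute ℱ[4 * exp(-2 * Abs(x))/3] 16/(3 * (k^2 + 4))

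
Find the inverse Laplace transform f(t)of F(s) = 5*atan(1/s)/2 5*sin(t)/(2*t)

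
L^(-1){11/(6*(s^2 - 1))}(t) 11*sinh(t)/6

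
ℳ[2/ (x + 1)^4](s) gamma (s)*gamma (4 - s)/3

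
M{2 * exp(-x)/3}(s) 2 * gamma(s)/3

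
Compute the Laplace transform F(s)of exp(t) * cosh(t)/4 (s - 1)/(4 * s * (s - 2))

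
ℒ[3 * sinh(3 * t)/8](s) 9/(8 * (s^2 - 9))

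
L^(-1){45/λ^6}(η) 3*η^5/8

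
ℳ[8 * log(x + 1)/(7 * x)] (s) -8 * pi * csc(pi * s)/(7 * s - 7)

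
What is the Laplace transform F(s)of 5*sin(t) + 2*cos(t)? 2*s/(s^2 + 1) + 5/(s^2 + 1)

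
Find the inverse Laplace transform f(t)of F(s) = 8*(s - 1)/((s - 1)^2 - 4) 8*exp(t)*cosh(2*t)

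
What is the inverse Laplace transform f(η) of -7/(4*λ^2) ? -7*η/4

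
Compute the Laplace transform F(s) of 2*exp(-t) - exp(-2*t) 2/(s + 1)-1/(s + 2) 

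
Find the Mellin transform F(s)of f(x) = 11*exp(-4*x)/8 11*gamma(s)/(8*2^(2*s))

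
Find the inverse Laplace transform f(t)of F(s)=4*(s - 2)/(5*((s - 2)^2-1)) 4*exp(2*t)*cosh(t)/5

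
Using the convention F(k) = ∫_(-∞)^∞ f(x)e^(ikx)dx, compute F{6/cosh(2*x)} 3*pi/cosh(pi*k/4)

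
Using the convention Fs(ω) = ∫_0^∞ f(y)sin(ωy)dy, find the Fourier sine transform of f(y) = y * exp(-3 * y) 6 * ω/(ω^2 + 9)^2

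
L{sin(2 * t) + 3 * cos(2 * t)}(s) 2/(s^2 + 4) + 3 * s/(s^2 + 4)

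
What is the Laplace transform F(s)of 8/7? 8/(7 * s)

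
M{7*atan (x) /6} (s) -7*pi*sec (pi*s/2) / (12*s) 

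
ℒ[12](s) 12/s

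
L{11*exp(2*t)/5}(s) 11/(5*(s - 2))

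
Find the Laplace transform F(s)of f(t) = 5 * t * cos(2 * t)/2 5 * (s^2 - 4)/(2 * (s^2+4)^2)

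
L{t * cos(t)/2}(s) (s^2 - 1)/(2 * (s^2+1)^2)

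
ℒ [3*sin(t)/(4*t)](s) 3*atan(1/s)/4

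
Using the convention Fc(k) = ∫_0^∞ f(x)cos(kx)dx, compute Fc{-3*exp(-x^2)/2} -3*sqrt(pi)*exp(-k^2/4)/4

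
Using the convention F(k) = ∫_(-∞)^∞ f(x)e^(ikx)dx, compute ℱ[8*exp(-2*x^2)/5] 4*sqrt(2)*sqrt(pi)*exp(-k^2/8)/5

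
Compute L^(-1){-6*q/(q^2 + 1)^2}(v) -3*v*sin(v)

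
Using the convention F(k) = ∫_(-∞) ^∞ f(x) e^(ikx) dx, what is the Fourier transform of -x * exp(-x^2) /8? -I * sqrt(pi) * k * exp(-k^2/4) /16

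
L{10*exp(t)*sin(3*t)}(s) 30/((s - 1)^2+9)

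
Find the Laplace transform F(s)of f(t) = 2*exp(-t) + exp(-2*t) 2/(s + 1) + 1/(s + 2)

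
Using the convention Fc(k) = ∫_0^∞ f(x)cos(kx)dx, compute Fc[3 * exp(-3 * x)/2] 9/(2 * (k^2+9))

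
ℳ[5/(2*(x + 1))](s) 5*pi*csc(pi*s)/2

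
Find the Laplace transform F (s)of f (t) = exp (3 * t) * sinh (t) 1/ ( (s - 3)^2 - 1)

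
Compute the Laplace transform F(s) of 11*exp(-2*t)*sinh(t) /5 11/(5*((s + 2) ^2-1) ) 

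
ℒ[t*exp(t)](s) (s - 1)^(-2)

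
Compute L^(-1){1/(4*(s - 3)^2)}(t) t*exp(3*t)/4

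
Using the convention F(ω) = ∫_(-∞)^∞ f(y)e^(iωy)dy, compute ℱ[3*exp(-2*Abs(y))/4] 3/(ω^2 + 4)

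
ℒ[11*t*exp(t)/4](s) 11/(4*(s - 1)^2)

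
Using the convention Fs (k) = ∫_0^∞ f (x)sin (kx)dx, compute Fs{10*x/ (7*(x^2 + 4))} 5*pi*exp (-2*k)/7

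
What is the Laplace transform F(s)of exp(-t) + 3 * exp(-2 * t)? 1/(s + 1) + 3/(s + 2)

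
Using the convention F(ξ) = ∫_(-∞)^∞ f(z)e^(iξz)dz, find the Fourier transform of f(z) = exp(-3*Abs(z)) 6/(ξ^2 + 9)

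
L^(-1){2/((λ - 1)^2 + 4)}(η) exp(η)*sin(2*η)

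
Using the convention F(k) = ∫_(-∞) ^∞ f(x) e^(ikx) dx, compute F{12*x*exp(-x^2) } 6*I*sqrt(pi)*k*exp(-k^2/4) 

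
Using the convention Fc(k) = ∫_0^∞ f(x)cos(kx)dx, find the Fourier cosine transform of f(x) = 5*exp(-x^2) 5*sqrt(pi)*exp(-k^2/4)/2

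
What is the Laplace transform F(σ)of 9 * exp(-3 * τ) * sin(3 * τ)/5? 27/(5 * ((σ + 3)^2 + 9))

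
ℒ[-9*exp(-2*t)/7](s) -9/(7*s + 14)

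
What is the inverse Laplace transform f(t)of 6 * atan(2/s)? 6 * sin(2 * t)/t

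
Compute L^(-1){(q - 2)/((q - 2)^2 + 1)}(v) exp(2*v)*cos(v)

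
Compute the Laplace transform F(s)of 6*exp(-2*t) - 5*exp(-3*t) 6/(s + 2) - 5/(s + 3)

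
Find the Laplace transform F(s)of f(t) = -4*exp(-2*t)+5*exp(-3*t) 5/(s+3) - 4/(s+2)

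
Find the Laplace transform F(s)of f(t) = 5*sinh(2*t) 10/(s^2 - 4)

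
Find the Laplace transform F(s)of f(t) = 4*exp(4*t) 4/(s - 4)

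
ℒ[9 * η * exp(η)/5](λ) 9/(5 * (λ - 1)^2)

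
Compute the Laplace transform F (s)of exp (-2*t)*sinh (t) 1/ ( (s + 2)^2 - 1)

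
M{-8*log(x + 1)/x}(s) 8*pi*csc(pi*s)/(s - 1)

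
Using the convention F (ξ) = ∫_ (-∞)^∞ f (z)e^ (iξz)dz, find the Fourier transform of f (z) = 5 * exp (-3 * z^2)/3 5 * sqrt (3) * sqrt (pi) * exp (-ξ^2/12)/9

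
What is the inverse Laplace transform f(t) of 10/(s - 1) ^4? 5*t^3*exp(t) /3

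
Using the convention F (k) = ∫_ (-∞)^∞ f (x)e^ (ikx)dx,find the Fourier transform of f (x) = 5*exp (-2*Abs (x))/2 10/ (k^2 + 4)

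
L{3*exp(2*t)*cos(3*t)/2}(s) 3*(s - 2)/(2*((s - 2)^2 + 9))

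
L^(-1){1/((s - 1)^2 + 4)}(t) exp(t)*sin(2*t)/2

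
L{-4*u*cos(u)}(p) 4*(1 - p^2)/(p^2+1)^2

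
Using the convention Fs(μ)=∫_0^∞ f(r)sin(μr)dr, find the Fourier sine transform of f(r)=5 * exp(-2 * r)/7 5 * μ/(7 * (μ^2 + 4))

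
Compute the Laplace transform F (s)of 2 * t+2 2/s^2+2/s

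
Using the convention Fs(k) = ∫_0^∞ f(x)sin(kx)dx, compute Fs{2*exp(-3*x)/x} 2*atan(k/3)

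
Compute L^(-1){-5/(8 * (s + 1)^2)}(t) -5 * t * exp(-t)/8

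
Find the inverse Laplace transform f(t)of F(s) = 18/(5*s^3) 9*t^2/5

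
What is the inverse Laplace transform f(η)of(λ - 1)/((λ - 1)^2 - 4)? exp(η) * cosh(2 * η)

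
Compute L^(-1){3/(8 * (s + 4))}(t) 3 * exp(-4 * t)/8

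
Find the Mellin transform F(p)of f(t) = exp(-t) gamma(p)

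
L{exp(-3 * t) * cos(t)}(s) (s + 3)/((s + 3)^2 + 1)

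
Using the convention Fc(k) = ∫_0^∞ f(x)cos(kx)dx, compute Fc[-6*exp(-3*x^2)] -sqrt(3)*sqrt(pi)*exp(-k^2/12)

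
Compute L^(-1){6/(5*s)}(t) 6/5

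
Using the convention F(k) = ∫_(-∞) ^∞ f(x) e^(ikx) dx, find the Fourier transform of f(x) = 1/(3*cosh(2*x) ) pi/(6*cosh(pi*k/4) ) 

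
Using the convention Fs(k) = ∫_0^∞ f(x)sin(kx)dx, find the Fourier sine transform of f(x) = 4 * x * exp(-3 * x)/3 8 * k/(k^2 + 9)^2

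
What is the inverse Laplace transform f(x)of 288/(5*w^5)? 12*x^4/5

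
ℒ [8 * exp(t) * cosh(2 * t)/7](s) 8 * (s - 1)/(7 * ((s - 1)^2 - 4))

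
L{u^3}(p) 6/p^4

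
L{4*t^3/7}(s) 24/(7*s^4)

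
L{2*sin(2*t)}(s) 4/(s^2+4)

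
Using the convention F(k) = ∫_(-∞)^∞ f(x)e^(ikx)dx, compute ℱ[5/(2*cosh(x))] 5*pi/(2*cosh(pi*k/2))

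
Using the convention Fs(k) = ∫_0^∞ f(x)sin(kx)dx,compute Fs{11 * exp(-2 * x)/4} 11 * k/(4 * (k^2 + 4))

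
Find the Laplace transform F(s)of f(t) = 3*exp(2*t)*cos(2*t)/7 3*(s - 2)/(7*((s - 2)^2+4))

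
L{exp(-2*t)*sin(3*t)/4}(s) 3/(4*((s + 2)^2 + 9))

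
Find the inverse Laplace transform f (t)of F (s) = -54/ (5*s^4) -9*t^3/5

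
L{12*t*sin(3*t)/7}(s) 72*s/(7*(s^2 + 9)^2)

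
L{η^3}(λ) 6/λ^4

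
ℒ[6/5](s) 6/(5 * s)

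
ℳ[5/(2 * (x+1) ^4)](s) 5 * gamma(s) * gamma(4 - s) /12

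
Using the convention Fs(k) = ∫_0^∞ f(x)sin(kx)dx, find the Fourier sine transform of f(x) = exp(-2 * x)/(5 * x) atan(k/2)/5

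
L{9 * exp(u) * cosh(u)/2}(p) 9 * (p - 1)/(2 * p * (p - 2))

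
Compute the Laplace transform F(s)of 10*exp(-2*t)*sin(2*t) 20/((s + 2)^2 + 4)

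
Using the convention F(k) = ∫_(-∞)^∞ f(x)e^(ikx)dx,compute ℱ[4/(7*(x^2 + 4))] 2*pi*exp(-2*Abs(k))/7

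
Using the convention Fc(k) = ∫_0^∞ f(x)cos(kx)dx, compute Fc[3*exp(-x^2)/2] 3*sqrt(pi)*exp(-k^2/4)/4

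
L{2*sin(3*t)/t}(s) 2*atan(3/s)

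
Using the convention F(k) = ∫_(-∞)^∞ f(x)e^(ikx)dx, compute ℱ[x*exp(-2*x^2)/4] sqrt(2)*I*sqrt(pi)*k*exp(-k^2/8)/32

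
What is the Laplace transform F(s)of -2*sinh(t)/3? -2/(3*s^2-3)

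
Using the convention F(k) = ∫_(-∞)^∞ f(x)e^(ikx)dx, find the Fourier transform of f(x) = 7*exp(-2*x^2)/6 7*sqrt(2)*sqrt(pi)*exp(-k^2/8)/12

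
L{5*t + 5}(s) 5/s + 5/s^2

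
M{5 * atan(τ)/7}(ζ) -5 * pi * sec(pi * ζ/2)/(14 * ζ)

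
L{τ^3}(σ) 6/σ^4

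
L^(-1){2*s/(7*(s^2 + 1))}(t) 2*cos(t)/7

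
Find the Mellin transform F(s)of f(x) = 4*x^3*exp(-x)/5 4*gamma(s + 3)/5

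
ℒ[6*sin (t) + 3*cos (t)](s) 6/ (s^2 + 1) + 3*s/ (s^2 + 1)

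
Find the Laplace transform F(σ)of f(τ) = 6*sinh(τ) 6/(σ^2-1)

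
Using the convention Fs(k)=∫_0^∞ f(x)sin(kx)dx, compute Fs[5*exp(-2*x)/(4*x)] 5*atan(k/2)/4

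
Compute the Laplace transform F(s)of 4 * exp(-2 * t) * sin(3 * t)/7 12/(7 * ((s + 2)^2 + 9))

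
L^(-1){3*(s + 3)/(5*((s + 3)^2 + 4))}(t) 3*exp(-3*t)*cos(2*t)/5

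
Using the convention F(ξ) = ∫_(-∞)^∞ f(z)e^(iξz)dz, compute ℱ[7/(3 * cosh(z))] 7 * pi/(3 * cosh(pi * ξ/2))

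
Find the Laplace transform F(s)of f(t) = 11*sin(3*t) 33/(s^2 + 9)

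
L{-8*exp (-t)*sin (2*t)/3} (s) -16/ (3*(s + 1)^2 + 12)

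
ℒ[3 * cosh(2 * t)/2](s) 3 * s/(2 * (s^2 - 4))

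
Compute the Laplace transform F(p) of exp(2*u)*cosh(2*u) (p - 2) /(p*(p - 4) ) 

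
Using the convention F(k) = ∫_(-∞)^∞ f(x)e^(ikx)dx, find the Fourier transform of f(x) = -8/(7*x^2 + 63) -8*pi*exp(-3*Abs(k))/21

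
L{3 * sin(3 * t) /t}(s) 3 * atan(3/s) 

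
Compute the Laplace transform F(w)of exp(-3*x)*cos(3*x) (w+3)/((w+3)^2+9)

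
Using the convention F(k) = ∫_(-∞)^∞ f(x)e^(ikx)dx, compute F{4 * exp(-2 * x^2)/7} 2 * sqrt(2) * sqrt(pi) * exp(-k^2/8)/7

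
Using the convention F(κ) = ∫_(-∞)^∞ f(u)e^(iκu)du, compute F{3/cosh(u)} 3*pi/cosh(pi*κ/2)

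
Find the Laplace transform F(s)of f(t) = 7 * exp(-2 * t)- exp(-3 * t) 7/(s + 2) - 1/(s + 3)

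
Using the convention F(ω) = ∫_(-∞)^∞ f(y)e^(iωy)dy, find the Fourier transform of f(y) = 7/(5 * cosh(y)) 7 * pi/(5 * cosh(pi * ω/2))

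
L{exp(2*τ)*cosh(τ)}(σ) (σ - 2)/((σ - 2)^2-1)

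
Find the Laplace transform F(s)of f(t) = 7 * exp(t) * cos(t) 7 * (s - 1)/((s - 1)^2 + 1)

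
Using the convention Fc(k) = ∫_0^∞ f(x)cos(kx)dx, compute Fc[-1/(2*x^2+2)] -pi*exp(-k)/4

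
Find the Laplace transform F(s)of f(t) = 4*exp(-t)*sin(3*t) 12/((s + 1)^2 + 9)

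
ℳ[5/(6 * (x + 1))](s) 5 * pi * csc(pi * s)/6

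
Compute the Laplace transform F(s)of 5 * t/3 5/(3 * s^2)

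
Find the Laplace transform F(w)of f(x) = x w^(-2)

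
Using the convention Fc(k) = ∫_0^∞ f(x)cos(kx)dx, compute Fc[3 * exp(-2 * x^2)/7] 3 * sqrt(2) * sqrt(pi) * exp(-k^2/8)/28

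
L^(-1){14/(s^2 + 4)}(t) 7*sin(2*t)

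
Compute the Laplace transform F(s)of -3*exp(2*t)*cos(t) 3*(2 - s)/((s - 2)^2 + 1)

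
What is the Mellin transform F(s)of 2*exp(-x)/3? 2*gamma(s)/3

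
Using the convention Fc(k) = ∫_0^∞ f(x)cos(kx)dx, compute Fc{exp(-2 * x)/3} 2/(3 * (k^2 + 4))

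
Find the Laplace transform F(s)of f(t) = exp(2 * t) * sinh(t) 1/((s - 2)^2-1)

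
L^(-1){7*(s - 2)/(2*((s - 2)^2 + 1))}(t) 7*exp(2*t)*cos(t)/2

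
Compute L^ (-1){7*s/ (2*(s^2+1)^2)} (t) 7*t*sin (t)/4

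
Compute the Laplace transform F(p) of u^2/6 1/(3 * p^3) 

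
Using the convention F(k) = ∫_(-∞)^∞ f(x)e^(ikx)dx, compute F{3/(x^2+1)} 3*pi*exp(-Abs(k))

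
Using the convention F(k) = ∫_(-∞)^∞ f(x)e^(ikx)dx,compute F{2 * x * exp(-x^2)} I * sqrt(pi) * k * exp(-k^2/4)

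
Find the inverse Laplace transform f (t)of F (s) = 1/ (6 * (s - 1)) exp (t)/6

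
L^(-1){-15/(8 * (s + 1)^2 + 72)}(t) -5 * exp(-t) * sin(3 * t)/8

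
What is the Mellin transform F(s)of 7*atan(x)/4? -7*pi*sec(pi*s/2)/(8*s)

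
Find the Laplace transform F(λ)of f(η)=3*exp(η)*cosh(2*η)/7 3*(λ - 1)/(7*((λ - 1)^2 - 4))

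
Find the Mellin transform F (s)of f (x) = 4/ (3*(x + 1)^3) 2*pi*(s - 2)*(s - 1)/ (3*sin (pi*s))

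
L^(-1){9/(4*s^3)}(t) 9*t^2/8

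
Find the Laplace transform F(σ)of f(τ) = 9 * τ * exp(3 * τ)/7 9/(7 * (σ - 3)^2)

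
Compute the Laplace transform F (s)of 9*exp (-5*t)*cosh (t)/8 9*(s + 5)/ (8*( (s + 5)^2 - 1))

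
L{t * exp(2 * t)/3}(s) 1/(3 * (s - 2)^2)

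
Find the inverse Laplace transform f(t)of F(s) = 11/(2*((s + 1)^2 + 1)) 11*exp(-t)*sin(t)/2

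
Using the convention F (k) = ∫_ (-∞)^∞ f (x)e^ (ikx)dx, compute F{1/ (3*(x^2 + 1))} pi*exp (-Abs (k))/3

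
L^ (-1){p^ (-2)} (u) u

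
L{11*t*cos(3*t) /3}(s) 11*(s^2 - 9) /(3*(s^2 + 9) ^2) 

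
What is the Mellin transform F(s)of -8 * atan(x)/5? 4 * pi * sec(pi * s/2)/(5 * s)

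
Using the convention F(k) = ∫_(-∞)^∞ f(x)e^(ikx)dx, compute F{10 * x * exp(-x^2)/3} 5 * I * sqrt(pi) * k * exp(-k^2/4)/3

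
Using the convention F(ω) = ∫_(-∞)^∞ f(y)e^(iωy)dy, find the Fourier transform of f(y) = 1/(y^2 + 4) pi*exp(-2*Abs(ω))/2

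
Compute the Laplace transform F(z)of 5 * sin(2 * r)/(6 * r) 5 * atan(2/z)/6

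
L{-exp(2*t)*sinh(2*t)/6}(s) -1/(3*s*(s - 4))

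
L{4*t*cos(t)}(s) 4*(s^2-1)/(s^2 + 1)^2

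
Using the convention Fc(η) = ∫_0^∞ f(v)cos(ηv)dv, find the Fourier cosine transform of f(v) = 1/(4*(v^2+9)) pi*exp(-3*η)/24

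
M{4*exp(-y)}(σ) 4*gamma(σ)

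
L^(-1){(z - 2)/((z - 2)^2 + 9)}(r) exp(2*r)*cos(3*r)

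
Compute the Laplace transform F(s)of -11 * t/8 -11/(8 * s^2)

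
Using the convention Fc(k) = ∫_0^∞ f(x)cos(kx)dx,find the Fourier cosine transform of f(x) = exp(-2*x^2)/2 sqrt(2)*sqrt(pi)*exp(-k^2/8)/8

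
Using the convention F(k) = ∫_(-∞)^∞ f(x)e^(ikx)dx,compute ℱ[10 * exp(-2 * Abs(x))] 40/(k^2 + 4)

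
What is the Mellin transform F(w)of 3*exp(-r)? 3*gamma(w)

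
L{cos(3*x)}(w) w/(w^2 + 9)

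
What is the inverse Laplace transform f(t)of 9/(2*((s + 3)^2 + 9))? 3*exp(-3*t)*sin(3*t)/2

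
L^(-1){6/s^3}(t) 3 * t^2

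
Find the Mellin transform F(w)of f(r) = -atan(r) pi*sec(pi*w/2)/(2*w)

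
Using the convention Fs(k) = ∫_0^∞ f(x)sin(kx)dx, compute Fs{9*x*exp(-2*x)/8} 9*k/(2*(k^2 + 4)^2)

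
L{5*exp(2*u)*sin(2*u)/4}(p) 5/(2*((p - 2)^2 + 4))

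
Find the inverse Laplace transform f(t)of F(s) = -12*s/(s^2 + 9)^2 -2*t*sin(3*t)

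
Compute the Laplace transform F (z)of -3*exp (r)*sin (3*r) -9/ ( (z - 1)^2 + 9)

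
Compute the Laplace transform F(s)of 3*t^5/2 180/s^6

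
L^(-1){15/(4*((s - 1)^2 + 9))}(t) 5*exp(t)*sin(3*t)/4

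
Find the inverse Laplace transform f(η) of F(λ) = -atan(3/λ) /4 -sin(3 * η) /(4 * η) 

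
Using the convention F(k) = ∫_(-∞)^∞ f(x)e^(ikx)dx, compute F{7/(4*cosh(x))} 7*pi/(4*cosh(pi*k/2))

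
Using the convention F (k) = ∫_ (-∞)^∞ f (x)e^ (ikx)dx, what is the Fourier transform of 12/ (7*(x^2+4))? 6*pi*exp (-2*Abs (k))/7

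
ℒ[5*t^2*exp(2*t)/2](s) 5/(s - 2)^3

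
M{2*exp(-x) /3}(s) 2*gamma(s) /3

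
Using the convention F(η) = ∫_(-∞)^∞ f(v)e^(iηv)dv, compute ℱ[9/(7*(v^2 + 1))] 9*pi*exp(-Abs(η))/7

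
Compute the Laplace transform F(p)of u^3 6/p^4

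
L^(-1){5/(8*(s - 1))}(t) 5*exp(t)/8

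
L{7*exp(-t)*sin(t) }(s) 7/((s+1) ^2+1) 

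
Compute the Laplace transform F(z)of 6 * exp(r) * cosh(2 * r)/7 6 * (z - 1)/(7 * ((z - 1)^2 - 4))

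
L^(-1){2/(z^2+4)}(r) sin(2 * r)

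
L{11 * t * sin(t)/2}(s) 11 * s/(s^2+1)^2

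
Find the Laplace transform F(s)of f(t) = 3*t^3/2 9/s^4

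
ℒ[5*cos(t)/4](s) 5*s/(4*(s^2+1))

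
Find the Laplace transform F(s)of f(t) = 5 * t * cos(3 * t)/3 5 * (s^2 - 9)/(3 * (s^2 + 9)^2)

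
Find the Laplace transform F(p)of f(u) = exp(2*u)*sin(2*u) 2/((p - 2)^2 + 4)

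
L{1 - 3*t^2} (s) 1/s - 6/s^3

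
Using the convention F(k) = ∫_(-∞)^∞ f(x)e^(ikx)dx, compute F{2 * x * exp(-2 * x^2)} sqrt(2) * I * sqrt(pi) * k * exp(-k^2/8)/4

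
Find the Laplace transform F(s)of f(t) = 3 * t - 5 3/s^2 - 5/s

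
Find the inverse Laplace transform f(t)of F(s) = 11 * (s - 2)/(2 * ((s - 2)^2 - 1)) 11 * exp(2 * t) * cosh(t)/2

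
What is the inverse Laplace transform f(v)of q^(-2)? v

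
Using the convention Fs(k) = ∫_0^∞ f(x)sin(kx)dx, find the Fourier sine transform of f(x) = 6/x 3*pi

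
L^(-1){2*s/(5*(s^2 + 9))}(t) 2*cos(3*t)/5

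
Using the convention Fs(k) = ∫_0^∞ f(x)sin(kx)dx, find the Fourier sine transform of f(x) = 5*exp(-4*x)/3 5*k/(3*(k^2 + 16))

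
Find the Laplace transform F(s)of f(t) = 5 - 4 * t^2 5/s - 8/s^3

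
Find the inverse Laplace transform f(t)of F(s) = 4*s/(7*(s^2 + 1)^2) 2*t*sin(t)/7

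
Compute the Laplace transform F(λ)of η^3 6/λ^4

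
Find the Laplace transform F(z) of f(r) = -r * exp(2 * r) -1/(z - 2) ^2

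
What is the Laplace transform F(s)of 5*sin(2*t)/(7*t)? 5*atan(2/s)/7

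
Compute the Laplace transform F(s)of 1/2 1/(2*s)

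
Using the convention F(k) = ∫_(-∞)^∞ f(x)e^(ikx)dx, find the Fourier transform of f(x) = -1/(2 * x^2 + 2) -pi * exp(-Abs(k))/2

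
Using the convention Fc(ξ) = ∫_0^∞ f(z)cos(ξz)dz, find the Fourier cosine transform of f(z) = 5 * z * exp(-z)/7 5 * (1 - ξ^2)/(7 * (ξ^2 + 1)^2)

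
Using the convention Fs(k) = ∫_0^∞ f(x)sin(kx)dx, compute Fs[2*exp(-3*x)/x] 2*atan(k/3)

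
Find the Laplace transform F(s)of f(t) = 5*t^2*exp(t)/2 5/(s - 1)^3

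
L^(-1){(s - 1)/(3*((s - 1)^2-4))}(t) exp(t)*cosh(2*t)/3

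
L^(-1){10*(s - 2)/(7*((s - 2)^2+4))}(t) 10*exp(2*t)*cos(2*t)/7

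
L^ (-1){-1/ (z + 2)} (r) -exp (-2 * r)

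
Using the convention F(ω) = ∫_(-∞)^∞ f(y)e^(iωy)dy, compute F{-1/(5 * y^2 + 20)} -pi * exp(-2 * Abs(ω))/10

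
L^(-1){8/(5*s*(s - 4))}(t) 4*exp(2*t)*sinh(2*t)/5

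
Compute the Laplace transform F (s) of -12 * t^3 -72/s^4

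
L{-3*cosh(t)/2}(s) -3*s/(2*s^2 - 2)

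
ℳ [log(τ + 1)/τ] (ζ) -pi * csc(pi * ζ)/(ζ - 1)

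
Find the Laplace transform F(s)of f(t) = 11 11/s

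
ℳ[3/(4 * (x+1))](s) 3 * pi * csc(pi * s)/4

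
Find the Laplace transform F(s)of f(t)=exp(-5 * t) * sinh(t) 1/((s + 5)^2 - 1)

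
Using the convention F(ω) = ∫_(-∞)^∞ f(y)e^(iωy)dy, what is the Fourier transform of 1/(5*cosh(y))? pi/(5*cosh(pi*ω/2))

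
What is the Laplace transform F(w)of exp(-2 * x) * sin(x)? 1/((w + 2)^2 + 1)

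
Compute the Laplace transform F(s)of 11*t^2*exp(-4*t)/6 11/(3*(s+4)^3)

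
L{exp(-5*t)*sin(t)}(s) 1/((s+5)^2+1)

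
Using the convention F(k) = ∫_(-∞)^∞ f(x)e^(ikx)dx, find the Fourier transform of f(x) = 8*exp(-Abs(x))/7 16/(7*(k^2 + 1))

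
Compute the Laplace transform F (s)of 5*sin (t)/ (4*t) 5*atan (1/s)/4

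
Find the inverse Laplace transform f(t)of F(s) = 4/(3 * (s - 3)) 4 * exp(3 * t)/3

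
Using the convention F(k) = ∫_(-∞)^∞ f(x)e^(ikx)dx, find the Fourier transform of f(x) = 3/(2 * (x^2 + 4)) 3 * pi * exp(-2 * Abs(k))/4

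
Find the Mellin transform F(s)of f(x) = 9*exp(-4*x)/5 9*gamma(s)/(5*4^s)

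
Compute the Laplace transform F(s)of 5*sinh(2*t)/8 5/(4*(s^2 - 4))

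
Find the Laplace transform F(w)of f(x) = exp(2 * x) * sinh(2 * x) 2/(w * (w - 4))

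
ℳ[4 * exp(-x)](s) 4 * gamma(s)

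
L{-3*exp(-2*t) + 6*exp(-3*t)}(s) 6/(s + 3) - 3/(s + 2)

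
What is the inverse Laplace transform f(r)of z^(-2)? r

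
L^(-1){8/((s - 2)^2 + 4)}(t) 4*exp(2*t)*sin(2*t)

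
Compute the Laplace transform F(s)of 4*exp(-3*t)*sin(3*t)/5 12/(5*((s + 3)^2 + 9))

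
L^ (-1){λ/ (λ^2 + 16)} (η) cos (4 * η)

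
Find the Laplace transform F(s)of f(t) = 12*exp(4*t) 12/(s - 4)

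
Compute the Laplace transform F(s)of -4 -4/s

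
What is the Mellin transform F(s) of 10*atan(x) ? -5*pi*sec(pi*s/2) /s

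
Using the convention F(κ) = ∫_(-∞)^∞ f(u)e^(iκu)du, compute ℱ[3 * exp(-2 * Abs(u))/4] 3/(κ^2 + 4)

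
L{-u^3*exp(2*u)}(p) -6/(p - 2)^4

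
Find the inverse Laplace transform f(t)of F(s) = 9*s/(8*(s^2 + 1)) 9*cos(t)/8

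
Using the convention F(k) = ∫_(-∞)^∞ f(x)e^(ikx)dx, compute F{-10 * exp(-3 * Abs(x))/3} -20/(k^2+9)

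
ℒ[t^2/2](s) s^(-3)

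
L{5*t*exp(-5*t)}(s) 5/(s + 5)^2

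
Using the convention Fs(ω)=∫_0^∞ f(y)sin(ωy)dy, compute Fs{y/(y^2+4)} pi*exp(-2*ω)/2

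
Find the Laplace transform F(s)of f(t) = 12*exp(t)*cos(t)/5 12*(s - 1)/(5*((s - 1)^2 + 1))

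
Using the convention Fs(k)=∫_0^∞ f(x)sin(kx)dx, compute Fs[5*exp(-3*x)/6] 5*k/(6*(k^2+9))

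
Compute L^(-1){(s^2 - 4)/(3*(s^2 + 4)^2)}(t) t*cos(2*t)/3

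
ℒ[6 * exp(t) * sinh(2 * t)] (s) 12/((s - 1)^2 - 4)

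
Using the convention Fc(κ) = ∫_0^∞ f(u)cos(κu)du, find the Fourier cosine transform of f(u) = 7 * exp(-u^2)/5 7 * sqrt(pi) * exp(-κ^2/4)/10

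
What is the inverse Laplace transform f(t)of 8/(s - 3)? 8*exp(3*t)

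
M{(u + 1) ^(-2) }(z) (-pi * z + pi) /sin(pi * z) 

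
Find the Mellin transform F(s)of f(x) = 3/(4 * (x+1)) 3 * pi * csc(pi * s)/4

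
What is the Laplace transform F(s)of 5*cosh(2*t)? 5*s/(s^2 - 4)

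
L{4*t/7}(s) 4/(7*s^2)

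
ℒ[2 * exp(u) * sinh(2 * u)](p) 4/((p - 1)^2-4)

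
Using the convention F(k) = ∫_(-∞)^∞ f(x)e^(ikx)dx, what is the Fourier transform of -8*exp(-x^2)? -8*sqrt(pi)*exp(-k^2/4)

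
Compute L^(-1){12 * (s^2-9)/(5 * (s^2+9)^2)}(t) 12 * t * cos(3 * t)/5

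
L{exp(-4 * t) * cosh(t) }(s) (s + 4) /((s + 4) ^2 - 1) 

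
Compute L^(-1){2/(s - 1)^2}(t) 2*t*exp(t)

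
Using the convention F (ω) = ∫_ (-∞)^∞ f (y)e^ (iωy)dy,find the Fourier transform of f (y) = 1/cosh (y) pi/cosh (pi * ω/2)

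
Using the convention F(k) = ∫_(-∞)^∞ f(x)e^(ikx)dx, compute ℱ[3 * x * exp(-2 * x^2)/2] 3 * sqrt(2) * I * sqrt(pi) * k * exp(-k^2/8)/16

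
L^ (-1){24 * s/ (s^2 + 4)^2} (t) 6 * t * sin (2 * t)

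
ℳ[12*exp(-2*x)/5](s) 12*gamma(s)/(5*2^s)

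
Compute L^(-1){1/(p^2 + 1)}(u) sin(u)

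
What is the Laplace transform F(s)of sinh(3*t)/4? 3/(4*(s^2 - 9))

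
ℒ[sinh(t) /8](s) 1/(8*(s^2 - 1) ) 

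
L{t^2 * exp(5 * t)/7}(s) 2/(7 * (s - 5)^3)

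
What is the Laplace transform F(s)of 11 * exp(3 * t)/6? 11/(6 * (s - 3))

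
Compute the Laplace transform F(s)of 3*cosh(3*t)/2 3*s/(2*(s^2 - 9))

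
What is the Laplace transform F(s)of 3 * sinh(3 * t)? 9/(s^2-9)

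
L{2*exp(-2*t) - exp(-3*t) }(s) 2/(s + 2) - 1/(s + 3) 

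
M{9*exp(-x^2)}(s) 9*gamma(s/2)/2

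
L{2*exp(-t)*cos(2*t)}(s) 2*(s+1)/((s+1)^2+4)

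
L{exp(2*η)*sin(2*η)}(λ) 2/((λ - 2)^2 + 4)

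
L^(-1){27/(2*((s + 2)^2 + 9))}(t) 9*exp(-2*t)*sin(3*t)/2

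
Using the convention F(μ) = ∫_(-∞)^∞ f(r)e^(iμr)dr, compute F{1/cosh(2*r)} pi/(2*cosh(pi*μ/4))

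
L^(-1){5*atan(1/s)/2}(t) 5*sin(t)/(2*t)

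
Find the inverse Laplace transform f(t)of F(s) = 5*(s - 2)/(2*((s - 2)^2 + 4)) 5*exp(2*t)*cos(2*t)/2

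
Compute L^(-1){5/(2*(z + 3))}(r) 5*exp(-3*r)/2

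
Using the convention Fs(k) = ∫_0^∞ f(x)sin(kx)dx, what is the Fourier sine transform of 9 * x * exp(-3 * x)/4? 27 * k/(2 * (k^2 + 9)^2)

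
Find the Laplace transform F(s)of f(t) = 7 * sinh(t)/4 7/(4 * (s^2 - 1))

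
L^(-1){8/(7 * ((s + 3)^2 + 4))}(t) 4 * exp(-3 * t) * sin(2 * t)/7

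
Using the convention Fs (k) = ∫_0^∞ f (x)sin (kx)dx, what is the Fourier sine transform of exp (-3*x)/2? k/ (2*(k^2 + 9))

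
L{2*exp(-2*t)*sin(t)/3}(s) 2/(3*((s+2)^2+1))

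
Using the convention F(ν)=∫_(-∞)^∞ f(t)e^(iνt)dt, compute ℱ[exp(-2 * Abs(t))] 4/(ν^2+4)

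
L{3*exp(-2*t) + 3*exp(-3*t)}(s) 3/(s + 2) + 3/(s + 3)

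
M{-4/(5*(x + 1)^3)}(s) -2*pi*(s - 2)*(s - 1)/(5*sin(pi*s))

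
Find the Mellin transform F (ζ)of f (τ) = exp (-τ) gamma (ζ)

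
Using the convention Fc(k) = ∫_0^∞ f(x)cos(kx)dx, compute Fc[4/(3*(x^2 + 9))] 2*pi*exp(-3*k)/9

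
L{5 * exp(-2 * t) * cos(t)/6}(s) 5 * (s + 2)/(6 * ((s + 2)^2 + 1))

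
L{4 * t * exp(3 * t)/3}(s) 4/(3 * (s - 3)^2)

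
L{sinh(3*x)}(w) 3/(w^2 - 9)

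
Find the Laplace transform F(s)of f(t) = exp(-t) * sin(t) 1/((s+1)^2+1)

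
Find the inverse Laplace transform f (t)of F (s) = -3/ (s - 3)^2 -3 * t * exp (3 * t)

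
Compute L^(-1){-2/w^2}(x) -2*x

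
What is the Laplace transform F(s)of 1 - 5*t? 1/s - 5/s^2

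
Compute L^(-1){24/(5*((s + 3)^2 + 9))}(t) 8*exp(-3*t)*sin(3*t)/5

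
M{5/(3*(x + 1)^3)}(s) 5*pi*(s - 2)*(s - 1)/(6*sin(pi*s))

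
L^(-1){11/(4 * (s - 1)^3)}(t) 11 * t^2 * exp(t)/8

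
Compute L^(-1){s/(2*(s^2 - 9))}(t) cosh(3*t)/2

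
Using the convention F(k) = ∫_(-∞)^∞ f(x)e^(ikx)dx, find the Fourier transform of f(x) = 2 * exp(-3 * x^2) 2 * sqrt(3) * sqrt(pi) * exp(-k^2/12)/3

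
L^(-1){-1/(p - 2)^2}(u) -u*exp(2*u)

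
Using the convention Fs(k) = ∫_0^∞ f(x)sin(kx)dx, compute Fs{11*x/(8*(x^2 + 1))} 11*pi*exp(-k)/16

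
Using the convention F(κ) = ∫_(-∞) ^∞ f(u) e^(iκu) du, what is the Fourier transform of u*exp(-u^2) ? I*sqrt(pi)*κ*exp(-κ^2/4) /2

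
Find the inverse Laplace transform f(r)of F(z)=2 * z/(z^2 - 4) 2 * cosh(2 * r)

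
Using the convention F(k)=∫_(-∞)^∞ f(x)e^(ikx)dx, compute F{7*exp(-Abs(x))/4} 7/(2*(k^2 + 1))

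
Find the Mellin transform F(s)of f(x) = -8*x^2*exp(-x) -8*gamma(s + 2)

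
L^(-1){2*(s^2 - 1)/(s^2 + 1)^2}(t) 2*t*cos(t)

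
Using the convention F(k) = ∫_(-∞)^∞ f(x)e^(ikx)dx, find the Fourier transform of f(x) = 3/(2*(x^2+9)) pi*exp(-3*Abs(k))/2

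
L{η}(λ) λ^(-2)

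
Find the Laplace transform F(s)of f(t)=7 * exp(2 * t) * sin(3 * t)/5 21/(5 * ((s - 2)^2+9))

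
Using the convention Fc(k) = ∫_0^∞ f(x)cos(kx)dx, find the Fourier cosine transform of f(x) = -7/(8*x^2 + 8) -7*pi*exp(-k)/16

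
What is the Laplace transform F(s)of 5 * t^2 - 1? 10/s^3 - 1/s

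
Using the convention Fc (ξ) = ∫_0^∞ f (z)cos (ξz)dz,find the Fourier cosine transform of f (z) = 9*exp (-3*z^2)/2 3*sqrt (3)*sqrt (pi)*exp (-ξ^2/12)/4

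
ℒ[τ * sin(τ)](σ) 2 * σ/(σ^2 + 1)^2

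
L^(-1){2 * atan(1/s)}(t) 2 * sin(t)/t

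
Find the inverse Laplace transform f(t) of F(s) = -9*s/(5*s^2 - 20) -9*cosh(2*t) /5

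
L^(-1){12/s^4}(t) 2 * t^3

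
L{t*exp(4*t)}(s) (s - 4)^(-2)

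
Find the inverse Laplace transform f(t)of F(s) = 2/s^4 t^3/3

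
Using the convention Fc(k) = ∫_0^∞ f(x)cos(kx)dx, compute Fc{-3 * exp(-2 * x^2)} -3 * sqrt(2) * sqrt(pi) * exp(-k^2/8)/4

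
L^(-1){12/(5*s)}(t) 12/5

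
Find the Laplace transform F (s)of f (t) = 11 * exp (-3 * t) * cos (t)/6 11 * (s+3)/ (6 * ( (s+3)^2+1))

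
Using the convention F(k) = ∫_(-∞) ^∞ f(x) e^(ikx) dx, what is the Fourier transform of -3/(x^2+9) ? -pi*exp(-3*Abs(k) ) 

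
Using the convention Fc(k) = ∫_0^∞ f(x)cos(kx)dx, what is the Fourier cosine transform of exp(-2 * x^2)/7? sqrt(2) * sqrt(pi) * exp(-k^2/8)/28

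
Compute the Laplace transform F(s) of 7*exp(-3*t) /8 7/(8*(s + 3) ) 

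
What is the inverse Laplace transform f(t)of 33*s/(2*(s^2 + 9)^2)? 11*t*sin(3*t)/4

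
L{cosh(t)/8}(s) s/(8*(s^2 - 1))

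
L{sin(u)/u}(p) atan(1/p)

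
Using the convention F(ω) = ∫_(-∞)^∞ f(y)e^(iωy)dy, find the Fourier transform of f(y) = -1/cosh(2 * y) -pi/(2 * cosh(pi * ω/4))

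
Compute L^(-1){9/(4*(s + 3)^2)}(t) 9*t*exp(-3*t)/4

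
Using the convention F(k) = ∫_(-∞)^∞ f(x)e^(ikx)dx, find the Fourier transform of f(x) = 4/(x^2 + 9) 4*pi*exp(-3*Abs(k))/3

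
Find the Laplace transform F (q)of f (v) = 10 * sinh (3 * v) 30/ (q^2 - 9)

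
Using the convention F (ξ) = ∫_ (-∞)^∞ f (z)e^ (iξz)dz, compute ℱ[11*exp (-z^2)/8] 11*sqrt (pi)*exp (-ξ^2/4)/8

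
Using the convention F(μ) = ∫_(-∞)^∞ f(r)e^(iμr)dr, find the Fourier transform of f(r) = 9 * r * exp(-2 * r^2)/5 9 * sqrt(2) * I * sqrt(pi) * μ * exp(-μ^2/8)/40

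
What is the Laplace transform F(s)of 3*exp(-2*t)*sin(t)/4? 3/(4*((s + 2)^2 + 1))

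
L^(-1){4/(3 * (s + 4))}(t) 4 * exp(-4 * t)/3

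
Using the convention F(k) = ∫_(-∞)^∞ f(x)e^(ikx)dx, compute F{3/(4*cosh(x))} 3*pi/(4*cosh(pi*k/2))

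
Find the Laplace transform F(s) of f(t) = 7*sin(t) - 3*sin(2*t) 7/(s^2 + 1) - 6/(s^2 + 4) 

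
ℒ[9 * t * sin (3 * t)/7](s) 54 * s/ (7 * (s^2 + 9)^2)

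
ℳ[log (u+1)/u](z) -pi * csc (pi * z)/ (z - 1)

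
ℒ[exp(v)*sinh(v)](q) 1/(q*(q - 2))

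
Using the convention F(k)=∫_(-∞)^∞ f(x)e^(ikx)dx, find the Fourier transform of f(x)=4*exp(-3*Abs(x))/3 8/(k^2 + 9)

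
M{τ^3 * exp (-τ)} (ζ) gamma (ζ + 3)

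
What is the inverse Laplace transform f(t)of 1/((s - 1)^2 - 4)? exp(t)*sinh(2*t)/2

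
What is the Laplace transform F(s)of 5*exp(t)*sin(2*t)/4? 5/(2*((s - 1)^2 + 4))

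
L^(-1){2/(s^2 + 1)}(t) 2*sin(t)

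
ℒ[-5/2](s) -5/(2 * s) 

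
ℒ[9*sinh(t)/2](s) 9/(2*(s^2 - 1))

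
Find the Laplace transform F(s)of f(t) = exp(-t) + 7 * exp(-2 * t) 7/(s + 2) + 1/(s + 1)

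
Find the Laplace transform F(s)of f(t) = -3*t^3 -18/s^4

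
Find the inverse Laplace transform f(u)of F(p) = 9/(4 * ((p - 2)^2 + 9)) 3 * exp(2 * u) * sin(3 * u)/4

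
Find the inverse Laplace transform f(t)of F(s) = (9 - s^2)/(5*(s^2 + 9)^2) -t*cos(3*t)/5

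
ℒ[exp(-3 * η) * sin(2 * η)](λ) 2/((λ + 3)^2 + 4)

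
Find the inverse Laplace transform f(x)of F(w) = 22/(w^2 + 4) 11 * sin(2 * x)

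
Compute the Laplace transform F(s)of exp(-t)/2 1/(2 * (s + 1))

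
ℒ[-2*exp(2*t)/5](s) -2/(5*s - 10)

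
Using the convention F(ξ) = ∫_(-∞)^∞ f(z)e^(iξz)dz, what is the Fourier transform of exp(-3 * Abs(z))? 6/(ξ^2 + 9)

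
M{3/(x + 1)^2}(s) -3*pi*(s - 1)/sin(pi*s)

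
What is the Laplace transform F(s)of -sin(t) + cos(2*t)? s/(s^2 + 4) - 1/(s^2 + 1)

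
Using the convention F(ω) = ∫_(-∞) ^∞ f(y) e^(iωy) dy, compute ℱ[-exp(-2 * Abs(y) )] -4/(ω^2 + 4) 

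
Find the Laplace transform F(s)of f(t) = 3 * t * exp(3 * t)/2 3/(2 * (s - 3)^2)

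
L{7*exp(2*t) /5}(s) 7/(5*(s - 2) ) 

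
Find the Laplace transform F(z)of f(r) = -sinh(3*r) -3/(z^2 - 9)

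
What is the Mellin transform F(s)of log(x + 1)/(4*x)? -pi*csc(pi*s)/(4*s - 4)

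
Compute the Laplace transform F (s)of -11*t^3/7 -66/ (7*s^4)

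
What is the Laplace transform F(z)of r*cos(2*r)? (z^2 - 4)/(z^2+4)^2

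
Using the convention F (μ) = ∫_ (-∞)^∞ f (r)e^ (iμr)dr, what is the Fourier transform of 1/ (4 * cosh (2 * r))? pi/ (8 * cosh (pi * μ/4))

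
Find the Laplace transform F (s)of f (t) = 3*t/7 3/ (7*s^2)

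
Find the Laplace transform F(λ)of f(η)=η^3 6/λ^4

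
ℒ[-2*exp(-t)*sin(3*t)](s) -6/((s+1)^2+9)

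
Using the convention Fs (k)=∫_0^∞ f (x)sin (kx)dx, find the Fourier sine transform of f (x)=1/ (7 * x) pi/14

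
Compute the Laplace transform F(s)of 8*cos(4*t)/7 8*s/(7*(s^2 + 16))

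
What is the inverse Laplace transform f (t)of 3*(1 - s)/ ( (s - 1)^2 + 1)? -3*exp (t)*cos (t)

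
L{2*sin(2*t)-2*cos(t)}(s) 4/(s^2+4)-2*s/(s^2+1)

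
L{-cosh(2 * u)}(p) -p/(p^2 - 4)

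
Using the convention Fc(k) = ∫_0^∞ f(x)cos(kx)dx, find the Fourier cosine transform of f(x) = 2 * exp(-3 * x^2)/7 sqrt(3) * sqrt(pi) * exp(-k^2/12)/21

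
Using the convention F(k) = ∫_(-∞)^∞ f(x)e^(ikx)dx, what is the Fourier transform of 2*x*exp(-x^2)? I*sqrt(pi)*k*exp(-k^2/4)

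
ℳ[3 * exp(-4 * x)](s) 3 * gamma(s)/4^s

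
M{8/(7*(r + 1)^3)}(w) 4*pi*(w - 2)*(w - 1)/(7*sin(pi*w))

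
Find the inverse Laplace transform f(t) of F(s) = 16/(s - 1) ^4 8*t^3*exp(t) /3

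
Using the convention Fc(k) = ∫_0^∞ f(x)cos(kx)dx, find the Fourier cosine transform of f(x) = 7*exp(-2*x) 14/(k^2 + 4)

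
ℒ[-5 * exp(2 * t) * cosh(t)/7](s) 5 * (2 - s)/(7 * ((s - 2)^2 - 1))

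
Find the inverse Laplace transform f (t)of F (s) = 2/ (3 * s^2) 2 * t/3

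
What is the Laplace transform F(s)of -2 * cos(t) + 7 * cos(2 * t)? 7 * s/(s^2 + 4)-2 * s/(s^2 + 1)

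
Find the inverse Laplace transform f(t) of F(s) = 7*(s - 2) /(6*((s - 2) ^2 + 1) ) 7*exp(2*t)*cos(t) /6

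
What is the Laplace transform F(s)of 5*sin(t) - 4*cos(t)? 5/(s^2 + 1) - 4*s/(s^2 + 1)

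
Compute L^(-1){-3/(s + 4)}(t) -3*exp(-4*t)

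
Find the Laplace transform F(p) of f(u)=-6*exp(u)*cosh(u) 6*(1 - p) /(p*(p - 2) ) 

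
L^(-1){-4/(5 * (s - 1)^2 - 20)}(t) -2 * exp(t) * sinh(2 * t)/5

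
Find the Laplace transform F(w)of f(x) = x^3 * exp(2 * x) 6/(w - 2)^4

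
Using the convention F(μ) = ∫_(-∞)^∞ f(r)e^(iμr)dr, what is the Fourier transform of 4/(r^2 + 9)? 4*pi*exp(-3*Abs(μ))/3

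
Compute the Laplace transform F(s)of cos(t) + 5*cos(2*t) 5*s/(s^2 + 4) + s/(s^2 + 1)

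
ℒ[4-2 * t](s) 4/s - 2/s^2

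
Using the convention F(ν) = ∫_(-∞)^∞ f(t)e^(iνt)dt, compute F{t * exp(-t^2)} I * sqrt(pi) * ν * exp(-ν^2/4)/2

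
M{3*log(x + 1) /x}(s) -3*pi*csc(pi*s) /(s - 1) 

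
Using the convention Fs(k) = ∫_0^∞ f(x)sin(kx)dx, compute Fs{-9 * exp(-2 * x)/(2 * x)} -9 * atan(k/2)/2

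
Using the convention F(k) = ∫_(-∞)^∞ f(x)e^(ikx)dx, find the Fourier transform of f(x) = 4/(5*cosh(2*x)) 2*pi/(5*cosh(pi*k/4))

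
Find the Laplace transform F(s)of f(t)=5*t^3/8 15/(4*s^4)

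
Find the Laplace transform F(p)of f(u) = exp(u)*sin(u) 1/((p - 1)^2 + 1)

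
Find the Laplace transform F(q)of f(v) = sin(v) 1/(q^2 + 1)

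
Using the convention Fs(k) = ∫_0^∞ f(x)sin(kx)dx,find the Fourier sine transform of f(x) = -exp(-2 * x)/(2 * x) -atan(k/2)/2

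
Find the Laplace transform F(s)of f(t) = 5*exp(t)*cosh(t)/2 5*(s - 1)/(2*s*(s - 2))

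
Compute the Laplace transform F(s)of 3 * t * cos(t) 3 * (s^2 - 1)/(s^2 + 1)^2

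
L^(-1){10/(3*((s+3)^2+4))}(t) 5*exp(-3*t)*sin(2*t)/3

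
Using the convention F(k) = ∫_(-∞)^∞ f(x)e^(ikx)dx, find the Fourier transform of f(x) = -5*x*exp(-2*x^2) -5*sqrt(2)*I*sqrt(pi)*k*exp(-k^2/8)/8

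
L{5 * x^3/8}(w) 15/(4 * w^4)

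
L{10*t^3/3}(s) 20/s^4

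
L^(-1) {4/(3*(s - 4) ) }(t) 4*exp(4*t) /3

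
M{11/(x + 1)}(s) 11*pi*csc(pi*s)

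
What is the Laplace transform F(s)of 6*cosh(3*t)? 6*s/(s^2-9)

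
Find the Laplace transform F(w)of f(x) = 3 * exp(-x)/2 3/(2 * (w + 1))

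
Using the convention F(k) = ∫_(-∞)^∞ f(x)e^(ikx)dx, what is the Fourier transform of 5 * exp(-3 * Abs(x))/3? 10/(k^2+9)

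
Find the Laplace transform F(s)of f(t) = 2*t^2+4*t 4/s^3+4/s^2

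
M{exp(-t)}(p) gamma(p)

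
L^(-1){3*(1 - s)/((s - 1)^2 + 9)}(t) -3*exp(t)*cos(3*t)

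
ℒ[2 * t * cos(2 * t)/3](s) 2 * (s^2 - 4)/(3 * (s^2+4)^2)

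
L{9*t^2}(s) 18/s^3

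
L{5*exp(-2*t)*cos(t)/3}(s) 5*(s + 2)/(3*((s + 2)^2 + 1))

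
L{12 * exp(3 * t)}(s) 12/(s - 3)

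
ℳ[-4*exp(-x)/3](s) -4*gamma(s)/3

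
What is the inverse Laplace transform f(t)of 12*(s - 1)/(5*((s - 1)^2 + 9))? 12*exp(t)*cos(3*t)/5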